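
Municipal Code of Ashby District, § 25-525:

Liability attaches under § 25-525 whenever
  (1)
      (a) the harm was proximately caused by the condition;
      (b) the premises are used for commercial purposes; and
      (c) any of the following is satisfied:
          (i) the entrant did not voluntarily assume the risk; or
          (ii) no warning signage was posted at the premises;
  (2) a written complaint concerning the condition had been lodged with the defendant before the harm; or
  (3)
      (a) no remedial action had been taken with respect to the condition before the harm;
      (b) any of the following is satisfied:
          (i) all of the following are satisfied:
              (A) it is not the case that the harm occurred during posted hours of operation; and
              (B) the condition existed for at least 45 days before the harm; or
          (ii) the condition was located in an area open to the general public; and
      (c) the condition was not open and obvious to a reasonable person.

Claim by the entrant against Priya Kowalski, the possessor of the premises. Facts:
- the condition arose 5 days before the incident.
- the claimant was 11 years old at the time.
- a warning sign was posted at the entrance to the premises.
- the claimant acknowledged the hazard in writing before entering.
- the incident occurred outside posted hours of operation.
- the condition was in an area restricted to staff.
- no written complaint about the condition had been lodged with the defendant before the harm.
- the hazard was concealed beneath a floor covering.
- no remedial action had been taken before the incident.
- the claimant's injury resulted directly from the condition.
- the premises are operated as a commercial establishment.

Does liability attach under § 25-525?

(a) proximate cause — holds.
(b) commercial use — met.
(i) no assumed risk — not satisfied.
(ii) no signage posted — not satisfied.
(c): F OR F → false.
So (1) is not satisfied (T AND T AND F).
(2) complaint lodged — not met.
(a) no remedial action — satisfied.
(A) not (during posted hours) — met.
(B) condition ≥45 days old — fails.
So (i) is not satisfied (T AND F).
(ii) public area — not satisfied.
So (b) is not satisfied (F OR F).
(c) not open/obvious — holds.
(3) = T AND F AND T = false.
So Overall is not satisfied (F OR F OR F).

No — not liable.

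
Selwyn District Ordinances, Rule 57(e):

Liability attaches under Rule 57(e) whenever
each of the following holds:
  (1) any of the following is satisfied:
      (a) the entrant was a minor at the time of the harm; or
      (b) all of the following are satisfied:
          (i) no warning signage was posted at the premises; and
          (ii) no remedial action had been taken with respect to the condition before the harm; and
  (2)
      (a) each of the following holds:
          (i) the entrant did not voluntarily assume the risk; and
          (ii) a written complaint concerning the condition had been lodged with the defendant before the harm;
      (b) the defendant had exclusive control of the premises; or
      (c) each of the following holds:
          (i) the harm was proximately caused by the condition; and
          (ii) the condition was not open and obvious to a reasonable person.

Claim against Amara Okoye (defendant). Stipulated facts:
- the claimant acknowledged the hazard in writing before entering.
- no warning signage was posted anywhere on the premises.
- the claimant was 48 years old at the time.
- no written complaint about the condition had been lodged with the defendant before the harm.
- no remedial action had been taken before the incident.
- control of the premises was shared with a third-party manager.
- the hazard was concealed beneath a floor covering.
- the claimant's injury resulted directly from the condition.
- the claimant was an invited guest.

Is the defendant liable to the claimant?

Yes — liable.

(a) entrant a minor — not met.
(i) no signage posted — met.
(ii) no remedial action — met.
(b): T AND T → true.
(1) = F OR T = true.
(i) no assumed risk — not satisfied.
(ii) complaint lodged — fails.
(a): F AND F → false.
(b) exclusive control — not met.
(i) proximate cause — satisfied.
(ii) not open/obvious — satisfied.
(c): T AND T → true.
(2) = F OR F OR T = true.
Overall: T AND T → true.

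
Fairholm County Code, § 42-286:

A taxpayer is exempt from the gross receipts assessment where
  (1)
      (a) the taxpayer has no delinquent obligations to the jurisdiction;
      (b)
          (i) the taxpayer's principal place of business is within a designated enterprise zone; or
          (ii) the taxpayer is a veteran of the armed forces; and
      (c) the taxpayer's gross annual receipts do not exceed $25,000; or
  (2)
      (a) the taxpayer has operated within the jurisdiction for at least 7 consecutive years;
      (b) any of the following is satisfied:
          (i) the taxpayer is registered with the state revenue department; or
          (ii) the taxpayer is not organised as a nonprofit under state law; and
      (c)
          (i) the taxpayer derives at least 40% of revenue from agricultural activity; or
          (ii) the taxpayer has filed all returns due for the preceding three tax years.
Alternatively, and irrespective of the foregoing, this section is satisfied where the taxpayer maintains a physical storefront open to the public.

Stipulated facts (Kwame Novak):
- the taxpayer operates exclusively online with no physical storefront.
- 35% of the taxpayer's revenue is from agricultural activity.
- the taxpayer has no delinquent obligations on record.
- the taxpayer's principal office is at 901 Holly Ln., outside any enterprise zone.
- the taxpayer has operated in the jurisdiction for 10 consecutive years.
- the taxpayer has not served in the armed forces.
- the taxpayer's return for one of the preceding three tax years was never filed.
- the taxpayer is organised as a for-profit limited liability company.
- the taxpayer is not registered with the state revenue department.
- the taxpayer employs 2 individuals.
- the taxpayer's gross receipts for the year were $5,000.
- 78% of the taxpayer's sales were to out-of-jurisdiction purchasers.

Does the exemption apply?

(a) no delinquency — holds.
(i) in enterprise zone — fails.
(ii) veteran — fails.
So (b) is not satisfied (F OR F).
(c) receipts ≤ $25,000 — holds.
(1) = T AND F AND T = false.
(a) ≥ 7 yrs in jurisdiction — holds.
(i) state-registered — fails.
(ii) not (nonprofit) — satisfied.
So (b) is satisfied (F OR T).
(i) ≥40% agricultural — fails.
(ii) returns current — not satisfied.
So (c) is not satisfied (F OR F).
(2): T AND T AND F → false.
Overall: F OR F → false.
Exception (has storefront) — not satisfied.
Result: main false OR exception false → false.

No — not exempt.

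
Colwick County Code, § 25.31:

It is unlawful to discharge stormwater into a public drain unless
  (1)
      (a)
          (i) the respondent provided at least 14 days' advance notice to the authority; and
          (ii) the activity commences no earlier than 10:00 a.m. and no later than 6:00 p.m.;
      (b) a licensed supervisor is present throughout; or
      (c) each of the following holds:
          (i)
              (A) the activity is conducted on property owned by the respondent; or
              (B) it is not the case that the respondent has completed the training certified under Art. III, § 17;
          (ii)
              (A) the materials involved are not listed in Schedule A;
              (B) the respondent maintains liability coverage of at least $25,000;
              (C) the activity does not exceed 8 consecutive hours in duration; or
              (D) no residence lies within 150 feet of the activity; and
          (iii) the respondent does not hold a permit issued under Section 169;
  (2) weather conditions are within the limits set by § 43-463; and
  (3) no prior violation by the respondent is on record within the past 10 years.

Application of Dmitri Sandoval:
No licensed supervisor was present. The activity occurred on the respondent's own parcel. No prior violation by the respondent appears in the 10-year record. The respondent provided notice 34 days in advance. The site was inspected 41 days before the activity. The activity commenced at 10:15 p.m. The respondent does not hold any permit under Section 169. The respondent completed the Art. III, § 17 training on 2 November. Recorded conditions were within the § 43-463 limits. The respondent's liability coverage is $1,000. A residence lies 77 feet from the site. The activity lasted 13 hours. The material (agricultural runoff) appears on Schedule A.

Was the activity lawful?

No — unlawful.

(i) ≥14 days' notice — holds.
(ii) start within hours — fails.
So (a) is not satisfied (T AND F).
(b) supervisor present — not met.
(A) own property — met.
(B) not (training certified) — not satisfied.
(i) = T OR F = true.
(A) not (Schedule A material) — not satisfied.
(B) coverage ≥ $25,000 — not satisfied.
(C) ≤ 8 hrs duration — not met.
(D) no residence in 150 ft — not satisfied.
(ii): F OR F OR F OR F → false.
(iii) not (holds permit) — met.
(c): T AND F AND T → false.
(1): F OR F OR F → false.
(2) weather ok — met.
(3) no prior violation — satisfied.
So Overall is not satisfied (F AND T AND T).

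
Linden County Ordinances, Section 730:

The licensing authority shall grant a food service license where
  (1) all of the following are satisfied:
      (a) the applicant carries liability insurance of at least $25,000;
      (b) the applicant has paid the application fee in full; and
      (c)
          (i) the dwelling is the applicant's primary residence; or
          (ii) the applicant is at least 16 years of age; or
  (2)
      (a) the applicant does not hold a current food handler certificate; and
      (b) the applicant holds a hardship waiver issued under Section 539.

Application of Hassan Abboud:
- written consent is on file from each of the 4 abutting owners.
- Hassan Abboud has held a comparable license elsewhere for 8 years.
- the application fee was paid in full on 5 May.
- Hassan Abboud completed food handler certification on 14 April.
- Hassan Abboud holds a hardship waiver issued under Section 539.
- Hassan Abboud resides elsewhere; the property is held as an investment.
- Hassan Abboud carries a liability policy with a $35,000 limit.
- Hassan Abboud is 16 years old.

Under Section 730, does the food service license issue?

(a) insurance ≥ $25,000 — satisfied.
(b) fee paid — satisfied.
(i) primary residence — fails.
(ii) age ≥ 16 — holds.
(c) = F OR T = true.
So (1) is satisfied (T AND T AND T).
(a) not (food handler cert.) — not satisfied.
(b) hardship waiver — satisfied.
So (2) is not satisfied (F AND T).
Overall: T OR F → true.

Yes — granted.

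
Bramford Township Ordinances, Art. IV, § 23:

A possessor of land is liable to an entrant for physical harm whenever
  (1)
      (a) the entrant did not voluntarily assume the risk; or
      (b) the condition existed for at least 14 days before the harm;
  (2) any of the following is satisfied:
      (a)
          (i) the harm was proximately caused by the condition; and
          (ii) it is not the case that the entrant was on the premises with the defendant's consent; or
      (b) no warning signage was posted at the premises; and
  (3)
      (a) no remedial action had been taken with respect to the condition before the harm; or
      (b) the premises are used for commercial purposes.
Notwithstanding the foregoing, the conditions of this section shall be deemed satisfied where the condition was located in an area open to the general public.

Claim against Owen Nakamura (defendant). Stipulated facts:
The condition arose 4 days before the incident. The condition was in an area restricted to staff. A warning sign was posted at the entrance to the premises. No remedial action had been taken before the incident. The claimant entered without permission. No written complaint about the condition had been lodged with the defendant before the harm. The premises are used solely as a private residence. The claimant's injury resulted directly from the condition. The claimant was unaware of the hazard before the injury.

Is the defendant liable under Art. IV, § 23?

Yes — liable.

(a) no assumed risk — met.
(b) condition ≥14 days old — fails.
So (1) is satisfied (T OR F).
(i) proximate cause — satisfied.
(ii) not (consent to enter) — met.
So (a) is satisfied (T AND T).
(b) no signage posted — not satisfied.
(2) = T OR F = true.
(a) no remedial action — holds.
(b) commercial use — not met.
(3): T OR F → true.
Overall: T AND T AND T → true.
Exception (public area) — not satisfied.
Result: main true OR exception false → true.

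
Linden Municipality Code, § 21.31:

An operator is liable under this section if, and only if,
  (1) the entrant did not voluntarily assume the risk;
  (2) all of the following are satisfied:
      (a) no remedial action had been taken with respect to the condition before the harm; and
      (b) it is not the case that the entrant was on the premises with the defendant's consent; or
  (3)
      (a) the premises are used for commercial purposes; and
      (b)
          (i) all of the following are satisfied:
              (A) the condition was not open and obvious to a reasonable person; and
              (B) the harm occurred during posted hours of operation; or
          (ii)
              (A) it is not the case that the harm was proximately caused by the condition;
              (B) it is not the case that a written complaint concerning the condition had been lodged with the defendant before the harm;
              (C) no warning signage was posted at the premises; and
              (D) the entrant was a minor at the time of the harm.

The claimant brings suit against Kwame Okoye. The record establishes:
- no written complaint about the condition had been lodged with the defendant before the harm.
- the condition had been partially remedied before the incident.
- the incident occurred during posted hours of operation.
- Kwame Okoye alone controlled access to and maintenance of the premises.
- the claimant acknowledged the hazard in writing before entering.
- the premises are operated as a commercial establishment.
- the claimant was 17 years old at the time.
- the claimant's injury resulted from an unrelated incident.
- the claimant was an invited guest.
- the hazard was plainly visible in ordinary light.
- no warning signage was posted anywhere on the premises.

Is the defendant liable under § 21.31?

(1) no assumed risk — not met.
(a) no remedial action — fails.
(b) not (consent to enter) — not satisfied.
(2) = F AND F = false.
(a) commercial use — met.
(A) not open/obvious — not satisfied.
(B) during posted hours — satisfied.
(i): F AND T → false.
(A) not (proximate cause) — met.
(B) not (complaint lodged) — holds.
(C) no signage posted — holds.
(D) entrant a minor — holds.
So (ii) is satisfied (T AND T AND T AND T).
(b) = F OR T = true.
(3): T AND T → true.
So Overall is satisfied (F OR F OR T).

Yes — liable.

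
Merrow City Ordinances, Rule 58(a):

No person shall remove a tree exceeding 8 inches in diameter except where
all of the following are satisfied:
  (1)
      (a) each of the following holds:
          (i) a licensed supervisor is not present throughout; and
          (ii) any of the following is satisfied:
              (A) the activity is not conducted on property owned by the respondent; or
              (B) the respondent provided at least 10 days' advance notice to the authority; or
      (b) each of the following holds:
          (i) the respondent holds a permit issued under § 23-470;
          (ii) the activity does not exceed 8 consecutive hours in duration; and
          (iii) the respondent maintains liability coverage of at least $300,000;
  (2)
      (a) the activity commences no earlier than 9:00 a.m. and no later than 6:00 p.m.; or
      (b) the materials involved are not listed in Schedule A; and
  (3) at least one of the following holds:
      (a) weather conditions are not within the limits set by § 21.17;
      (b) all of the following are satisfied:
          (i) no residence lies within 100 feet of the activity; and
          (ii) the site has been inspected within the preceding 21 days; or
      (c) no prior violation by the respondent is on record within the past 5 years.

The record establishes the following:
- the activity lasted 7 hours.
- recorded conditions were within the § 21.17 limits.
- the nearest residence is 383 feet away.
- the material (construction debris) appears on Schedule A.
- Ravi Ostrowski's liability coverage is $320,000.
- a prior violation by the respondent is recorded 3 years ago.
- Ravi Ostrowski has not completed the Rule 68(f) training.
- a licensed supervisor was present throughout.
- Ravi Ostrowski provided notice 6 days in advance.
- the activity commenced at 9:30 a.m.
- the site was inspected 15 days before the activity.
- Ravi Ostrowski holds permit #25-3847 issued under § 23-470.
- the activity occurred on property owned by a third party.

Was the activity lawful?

Yes — lawful.

(i) not (supervisor present) — fails.
(A) not (own property) — satisfied.
(B) ≥10 days' notice — not satisfied.
(ii) = T OR F = true.
(a) = F AND T = false.
(i) holds permit — met.
(ii) ≤ 8 hrs duration — met.
(iii) coverage ≥ $300,000 — satisfied.
(b): T AND T AND T → true.
So (1) is satisfied (F OR T).
(a) start within hours — met.
(b) not (Schedule A material) — fails.
(2): T OR F → true.
(a) not (weather ok) — not met.
(i) no residence in 100 ft — satisfied.
(ii) site inspected — met.
So (b) is satisfied (T AND T).
(c) no prior violation — not satisfied.
(3) = F OR T OR F = true.
So Overall is satisfied (T AND T AND T).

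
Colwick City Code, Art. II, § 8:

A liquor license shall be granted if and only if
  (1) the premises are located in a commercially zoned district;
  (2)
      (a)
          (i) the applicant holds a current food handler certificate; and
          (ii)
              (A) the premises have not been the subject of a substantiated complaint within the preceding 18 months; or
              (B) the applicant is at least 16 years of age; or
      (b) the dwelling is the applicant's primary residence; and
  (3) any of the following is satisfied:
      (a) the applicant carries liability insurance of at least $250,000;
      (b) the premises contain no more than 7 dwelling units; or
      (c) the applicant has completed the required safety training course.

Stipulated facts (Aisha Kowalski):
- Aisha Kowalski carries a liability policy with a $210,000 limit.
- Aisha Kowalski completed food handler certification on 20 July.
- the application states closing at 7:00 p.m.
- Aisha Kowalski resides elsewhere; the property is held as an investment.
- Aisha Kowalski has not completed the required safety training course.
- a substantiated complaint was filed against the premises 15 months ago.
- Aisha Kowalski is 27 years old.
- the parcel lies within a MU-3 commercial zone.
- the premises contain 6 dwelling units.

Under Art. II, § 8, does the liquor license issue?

Yes — granted.

(1) commercially zoned — met.
(i) food handler cert. — holds.
(A) no complaint in 18 mo. — not met.
(B) age ≥ 16 — satisfied.
(ii): F OR T → true.
So (a) is satisfied (T AND T).
(b) primary residence — not met.
(2): T OR F → true.
(a) insurance ≥ $250,000 — not met.
(b) ≤ 7 units — holds.
(c) safety training — fails.
(3) = F OR T OR F = true.
Overall: T AND T AND T → true.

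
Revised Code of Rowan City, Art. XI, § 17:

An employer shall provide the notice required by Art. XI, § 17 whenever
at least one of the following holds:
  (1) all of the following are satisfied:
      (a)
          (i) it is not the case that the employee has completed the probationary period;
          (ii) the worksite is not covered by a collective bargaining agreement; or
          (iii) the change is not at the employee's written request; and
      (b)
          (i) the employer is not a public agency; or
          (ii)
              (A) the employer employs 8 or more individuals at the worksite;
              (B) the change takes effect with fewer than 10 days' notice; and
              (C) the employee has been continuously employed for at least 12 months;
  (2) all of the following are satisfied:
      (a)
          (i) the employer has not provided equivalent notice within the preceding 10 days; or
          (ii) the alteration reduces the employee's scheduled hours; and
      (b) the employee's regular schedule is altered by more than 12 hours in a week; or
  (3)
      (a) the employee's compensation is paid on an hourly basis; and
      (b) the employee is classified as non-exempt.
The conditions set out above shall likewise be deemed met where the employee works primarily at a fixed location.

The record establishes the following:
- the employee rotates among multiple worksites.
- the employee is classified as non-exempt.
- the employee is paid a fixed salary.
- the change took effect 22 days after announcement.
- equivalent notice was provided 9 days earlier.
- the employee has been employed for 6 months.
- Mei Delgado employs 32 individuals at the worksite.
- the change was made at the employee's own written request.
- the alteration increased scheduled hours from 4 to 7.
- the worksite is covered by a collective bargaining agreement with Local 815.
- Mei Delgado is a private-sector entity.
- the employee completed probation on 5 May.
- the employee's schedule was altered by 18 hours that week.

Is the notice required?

(i) not (past probation) — fails.
(ii) no CBA — not satisfied.
(iii) not employee-requested — fails.
(a) = F OR F OR F = false.
(i) not (public agency) — satisfied.
(A) ≥ 8 at site — satisfied.
(B) < 10 days' notice — fails.
(C) tenure ≥ 12 mo. — fails.
(ii): T AND F AND F → false.
(b): T OR F → true.
(1): F AND T → false.
(i) no recent notice — not satisfied.
(ii) hours reduced — not satisfied.
(a) = F OR F = false.
(b) schedule shift > 12h — met.
(2) = F AND T = false.
(a) hourly-paid — not satisfied.
(b) non-exempt — holds.
(3): F AND T → false.
Overall: F OR F OR F → false.
Exception (fixed location) — not satisfied.
Result: main false OR exception false → false.

No — not required.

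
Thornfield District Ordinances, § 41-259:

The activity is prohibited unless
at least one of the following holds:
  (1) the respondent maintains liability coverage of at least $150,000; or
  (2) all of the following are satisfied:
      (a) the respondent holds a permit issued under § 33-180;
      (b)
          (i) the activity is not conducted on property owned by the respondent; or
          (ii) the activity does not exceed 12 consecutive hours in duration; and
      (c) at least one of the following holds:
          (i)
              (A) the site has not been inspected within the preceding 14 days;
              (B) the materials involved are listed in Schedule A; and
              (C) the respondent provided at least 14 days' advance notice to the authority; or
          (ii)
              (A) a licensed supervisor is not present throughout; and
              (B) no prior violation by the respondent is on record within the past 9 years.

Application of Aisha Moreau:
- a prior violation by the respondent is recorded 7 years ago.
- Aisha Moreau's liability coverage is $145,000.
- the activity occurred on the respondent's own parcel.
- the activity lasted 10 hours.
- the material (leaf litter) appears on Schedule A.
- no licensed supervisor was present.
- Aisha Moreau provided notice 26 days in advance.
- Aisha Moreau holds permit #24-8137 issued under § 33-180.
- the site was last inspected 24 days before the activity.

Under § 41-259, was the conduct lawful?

(1) coverage ≥ $150,000 — fails.
(a) holds permit — met.
(i) not (own property) — fails.
(ii) ≤ 12 hrs duration — met.
(b): F OR T → true.
(A) not (site inspected) — satisfied.
(B) Schedule A material — met.
(C) ≥14 days' notice — satisfied.
(i) = T AND T AND T = true.
(A) not (supervisor present) — met.
(B) no prior violation — not met.
(ii): T AND F → false.
So (c) is satisfied (T OR F).
So (2) is satisfied (T AND T AND T).
So Overall is satisfied (F OR T).

Yes — lawful.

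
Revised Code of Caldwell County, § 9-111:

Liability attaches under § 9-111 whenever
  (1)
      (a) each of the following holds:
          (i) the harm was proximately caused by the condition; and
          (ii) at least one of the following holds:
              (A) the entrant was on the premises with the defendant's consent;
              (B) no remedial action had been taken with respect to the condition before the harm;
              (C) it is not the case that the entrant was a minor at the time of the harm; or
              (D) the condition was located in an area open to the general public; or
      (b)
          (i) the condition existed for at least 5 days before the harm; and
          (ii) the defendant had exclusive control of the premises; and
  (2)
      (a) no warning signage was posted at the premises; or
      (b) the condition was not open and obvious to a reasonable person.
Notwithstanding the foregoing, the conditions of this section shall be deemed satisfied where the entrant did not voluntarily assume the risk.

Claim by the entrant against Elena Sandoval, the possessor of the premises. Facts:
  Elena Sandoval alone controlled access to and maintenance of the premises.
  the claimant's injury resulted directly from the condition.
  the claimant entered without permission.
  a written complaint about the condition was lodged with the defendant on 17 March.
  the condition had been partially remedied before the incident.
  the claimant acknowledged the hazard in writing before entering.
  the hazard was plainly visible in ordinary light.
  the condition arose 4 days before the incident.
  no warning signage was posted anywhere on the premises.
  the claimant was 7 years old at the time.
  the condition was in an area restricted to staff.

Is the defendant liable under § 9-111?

(i) proximate cause — holds.
(A) consent to enter — not satisfied.
(B) no remedial action — not satisfied.
(C) not (entrant a minor) — not met.
(D) public area — not satisfied.
So (ii) is not satisfied (F OR F OR F OR F).
(a) = T AND F = false.
(i) condition ≥5 days old — not met.
(ii) exclusive control — holds.
So (b) is not satisfied (F AND T).
So (1) is not satisfied (F OR F).
(a) no signage posted — holds.
(b) not open/obvious — not met.
(2): T OR F → true.
Overall = F AND T = false.
Exception (no assumed risk) — not satisfied.
Result: main false OR exception false → false.

No — not liable.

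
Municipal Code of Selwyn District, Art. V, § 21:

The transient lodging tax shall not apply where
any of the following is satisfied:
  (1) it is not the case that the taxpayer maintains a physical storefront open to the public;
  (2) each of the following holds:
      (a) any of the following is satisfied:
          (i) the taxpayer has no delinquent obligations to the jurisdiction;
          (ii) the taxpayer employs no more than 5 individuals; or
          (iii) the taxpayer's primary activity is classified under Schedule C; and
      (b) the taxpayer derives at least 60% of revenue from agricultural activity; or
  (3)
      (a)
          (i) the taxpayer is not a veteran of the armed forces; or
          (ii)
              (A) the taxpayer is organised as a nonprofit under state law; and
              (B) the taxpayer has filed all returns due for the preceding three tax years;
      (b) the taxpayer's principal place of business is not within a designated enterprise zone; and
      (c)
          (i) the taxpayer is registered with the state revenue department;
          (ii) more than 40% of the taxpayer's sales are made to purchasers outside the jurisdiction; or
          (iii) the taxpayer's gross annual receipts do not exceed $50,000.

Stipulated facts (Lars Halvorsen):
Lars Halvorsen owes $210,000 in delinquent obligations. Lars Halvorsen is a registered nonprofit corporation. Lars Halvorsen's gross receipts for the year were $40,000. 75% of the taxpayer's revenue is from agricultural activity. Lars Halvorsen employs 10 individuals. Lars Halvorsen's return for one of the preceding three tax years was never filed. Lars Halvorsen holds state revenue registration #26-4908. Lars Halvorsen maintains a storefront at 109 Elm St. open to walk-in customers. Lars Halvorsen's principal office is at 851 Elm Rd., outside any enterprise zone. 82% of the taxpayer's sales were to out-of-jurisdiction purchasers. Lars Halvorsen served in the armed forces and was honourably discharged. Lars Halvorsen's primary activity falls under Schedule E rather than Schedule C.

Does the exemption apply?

No — not exempt.

(1) not (has storefront) — fails.
(i) no delinquency — not met.
(ii) ≤ 5 employees — not satisfied.
(iii) Schedule C activity — not met.
(a): F OR F OR F → false.
(b) ≥60% agricultural — met.
So (2) is not satisfied (F AND T).
(i) not (veteran) — not met.
(A) nonprofit — satisfied.
(B) returns current — not satisfied.
(ii): T AND F → false.
(a) = F OR F = false.
(b) not (in enterprise zone) — met.
(i) state-registered — satisfied.
(ii) >40% out-of-jur. sales — met.
(iii) receipts ≤ $50,000 — satisfied.
So (c) is satisfied (T OR T OR T).
(3): F AND T AND T → false.
So Overall is not satisfied (F OR F OR F).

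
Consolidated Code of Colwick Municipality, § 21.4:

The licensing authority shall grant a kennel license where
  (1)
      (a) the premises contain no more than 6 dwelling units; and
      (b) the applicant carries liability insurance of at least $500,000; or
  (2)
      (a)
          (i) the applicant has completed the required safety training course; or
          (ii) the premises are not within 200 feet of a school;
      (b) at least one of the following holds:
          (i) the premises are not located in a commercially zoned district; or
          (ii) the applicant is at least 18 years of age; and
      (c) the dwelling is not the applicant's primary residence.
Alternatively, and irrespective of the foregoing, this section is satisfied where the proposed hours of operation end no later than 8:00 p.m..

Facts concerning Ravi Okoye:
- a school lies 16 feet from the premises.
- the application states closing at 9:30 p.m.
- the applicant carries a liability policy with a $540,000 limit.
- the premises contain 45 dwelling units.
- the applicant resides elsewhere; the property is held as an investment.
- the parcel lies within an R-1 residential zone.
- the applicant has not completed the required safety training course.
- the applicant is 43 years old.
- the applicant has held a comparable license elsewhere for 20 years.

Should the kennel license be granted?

(a) ≤ 6 units — not met.
(b) insurance ≥ $500,000 — holds.
(1): F AND T → false.
(i) safety training — fails.
(ii) ≥200 ft from school — fails.
So (a) is not satisfied (F OR F).
(i) not (commercially zoned) — holds.
(ii) age ≥ 18 — satisfied.
(b) = T OR T = true.
(c) not (primary residence) — satisfied.
So (2) is not satisfied (F AND T AND T).
So Overall is not satisfied (F OR F).
Exception (closes by 8 p.m.) — not satisfied.
Result: main false OR exception false → false.

No — denied.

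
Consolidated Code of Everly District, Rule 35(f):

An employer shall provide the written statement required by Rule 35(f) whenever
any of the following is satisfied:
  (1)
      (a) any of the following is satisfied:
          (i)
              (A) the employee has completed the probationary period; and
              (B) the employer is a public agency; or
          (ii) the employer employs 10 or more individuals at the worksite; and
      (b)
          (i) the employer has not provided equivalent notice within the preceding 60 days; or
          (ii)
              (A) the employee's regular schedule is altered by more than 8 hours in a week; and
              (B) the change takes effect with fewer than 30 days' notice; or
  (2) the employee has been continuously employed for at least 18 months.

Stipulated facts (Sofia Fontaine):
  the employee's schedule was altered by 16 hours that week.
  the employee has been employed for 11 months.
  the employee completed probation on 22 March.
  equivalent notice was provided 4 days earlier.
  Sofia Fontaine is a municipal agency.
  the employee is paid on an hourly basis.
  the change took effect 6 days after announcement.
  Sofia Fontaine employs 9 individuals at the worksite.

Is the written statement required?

Yes — required.

(A) past probation — satisfied.
(B) public agency — met.
(i): T AND T → true.
(ii) ≥ 10 at site — fails.
(a): T OR F → true.
(i) no recent notice — not satisfied.
(A) schedule shift > 8h — satisfied.
(B) < 30 days' notice — satisfied.
So (ii) is satisfied (T AND T).
(b): F OR T → true.
(1) = T AND T = true.
(2) tenure ≥ 18 mo. — not satisfied.
So Overall is satisfied (T OR F).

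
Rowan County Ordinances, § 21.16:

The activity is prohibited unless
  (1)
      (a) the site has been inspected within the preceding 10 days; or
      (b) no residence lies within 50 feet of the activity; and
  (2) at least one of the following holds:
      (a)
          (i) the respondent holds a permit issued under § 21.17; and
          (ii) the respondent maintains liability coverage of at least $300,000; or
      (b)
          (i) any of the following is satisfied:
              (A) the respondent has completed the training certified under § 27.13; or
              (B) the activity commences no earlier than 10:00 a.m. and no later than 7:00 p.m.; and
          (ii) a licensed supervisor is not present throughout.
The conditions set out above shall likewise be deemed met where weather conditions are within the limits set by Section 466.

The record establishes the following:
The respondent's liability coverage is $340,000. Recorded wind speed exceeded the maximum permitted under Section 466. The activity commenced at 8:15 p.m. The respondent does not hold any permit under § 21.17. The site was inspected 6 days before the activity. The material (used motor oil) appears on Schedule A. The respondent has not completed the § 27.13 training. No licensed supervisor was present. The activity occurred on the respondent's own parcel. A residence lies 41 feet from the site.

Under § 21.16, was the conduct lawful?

(a) site inspected — holds.
(b) no residence in 50 ft — fails.
So (1) is satisfied (T OR F).
(i) holds permit — not satisfied.
(ii) coverage ≥ $300,000 — satisfied.
So (a) is not satisfied (F AND T).
(A) training certified — fails.
(B) start within hours — not met.
(i): F OR F → false.
(ii) not (supervisor present) — holds.
(b): F AND T → false.
(2): F OR F → false.
So Overall is not satisfied (T AND F).
Exception (weather ok) — not satisfied.
Result: main false OR exception false → false.

No — unlawful.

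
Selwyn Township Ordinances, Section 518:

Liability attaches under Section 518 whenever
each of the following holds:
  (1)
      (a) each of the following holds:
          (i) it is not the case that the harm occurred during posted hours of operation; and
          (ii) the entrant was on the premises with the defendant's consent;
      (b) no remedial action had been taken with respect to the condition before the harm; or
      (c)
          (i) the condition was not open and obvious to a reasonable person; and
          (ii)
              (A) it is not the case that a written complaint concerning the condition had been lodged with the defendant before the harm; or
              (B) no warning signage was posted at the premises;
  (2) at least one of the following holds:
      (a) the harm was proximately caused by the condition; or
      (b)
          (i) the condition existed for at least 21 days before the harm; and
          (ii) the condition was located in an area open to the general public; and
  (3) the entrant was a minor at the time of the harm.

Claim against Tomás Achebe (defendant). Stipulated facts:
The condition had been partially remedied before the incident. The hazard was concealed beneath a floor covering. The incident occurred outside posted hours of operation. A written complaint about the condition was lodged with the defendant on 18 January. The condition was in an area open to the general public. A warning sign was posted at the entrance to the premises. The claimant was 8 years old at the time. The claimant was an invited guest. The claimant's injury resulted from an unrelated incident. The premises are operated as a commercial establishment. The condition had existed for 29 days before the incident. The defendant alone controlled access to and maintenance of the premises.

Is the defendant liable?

Yes — liable.

(i) not (during posted hours) — satisfied.
(ii) consent to enter — holds.
(a): T AND T → true.
(b) no remedial action — fails.
(i) not open/obvious — satisfied.
(A) not (complaint lodged) — fails.
(B) no signage posted — not met.
(ii): F OR F → false.
(c) = T AND F = false.
(1): T OR F OR F → true.
(a) proximate cause — fails.
(i) condition ≥21 days old — satisfied.
(ii) public area — holds.
(b) = T AND T = true.
(2) = F OR T = true.
(3) entrant a minor — met.
Overall = T AND T AND T = true.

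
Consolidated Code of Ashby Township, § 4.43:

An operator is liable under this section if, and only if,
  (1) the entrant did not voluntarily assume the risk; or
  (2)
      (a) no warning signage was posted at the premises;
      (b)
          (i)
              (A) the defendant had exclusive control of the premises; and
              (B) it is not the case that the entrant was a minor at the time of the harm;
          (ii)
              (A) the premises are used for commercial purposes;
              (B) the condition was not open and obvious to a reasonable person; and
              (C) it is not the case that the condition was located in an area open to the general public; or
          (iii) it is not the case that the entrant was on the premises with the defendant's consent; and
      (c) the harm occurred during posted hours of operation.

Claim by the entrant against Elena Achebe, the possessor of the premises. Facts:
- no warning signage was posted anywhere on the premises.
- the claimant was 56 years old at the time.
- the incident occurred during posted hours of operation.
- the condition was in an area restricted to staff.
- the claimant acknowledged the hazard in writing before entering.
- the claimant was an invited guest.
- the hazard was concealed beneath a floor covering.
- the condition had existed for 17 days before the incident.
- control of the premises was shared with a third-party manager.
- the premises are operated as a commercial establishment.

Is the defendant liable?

Yes — liable.

(1) no assumed risk — fails.
(a) no signage posted — met.
(A) exclusive control — not satisfied.
(B) not (entrant a minor) — satisfied.
(i) = F AND T = false.
(A) commercial use — satisfied.
(B) not open/obvious — met.
(C) not (public area) — met.
(ii): T AND T AND T → true.
(iii) not (consent to enter) — not met.
So (b) is satisfied (F OR T OR F).
(c) during posted hours — met.
So (2) is satisfied (T AND T AND T).
Overall = F OR T = true.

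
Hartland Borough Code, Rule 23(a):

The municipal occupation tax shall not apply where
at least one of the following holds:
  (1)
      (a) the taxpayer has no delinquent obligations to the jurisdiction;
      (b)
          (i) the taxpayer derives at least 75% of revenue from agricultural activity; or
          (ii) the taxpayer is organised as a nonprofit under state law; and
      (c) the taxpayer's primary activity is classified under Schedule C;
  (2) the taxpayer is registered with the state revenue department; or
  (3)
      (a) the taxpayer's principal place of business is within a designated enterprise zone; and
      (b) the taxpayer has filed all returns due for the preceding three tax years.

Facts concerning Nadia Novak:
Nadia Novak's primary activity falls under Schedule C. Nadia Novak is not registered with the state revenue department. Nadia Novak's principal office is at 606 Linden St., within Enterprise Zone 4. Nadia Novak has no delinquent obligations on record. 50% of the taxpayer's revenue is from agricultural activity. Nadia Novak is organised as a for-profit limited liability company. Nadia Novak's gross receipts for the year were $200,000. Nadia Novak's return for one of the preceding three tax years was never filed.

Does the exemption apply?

No — not exempt.

(a) no delinquency — satisfied.
(i) ≥75% agricultural — fails.
(ii) nonprofit — not met.
So (b) is not satisfied (F OR F).
(c) Schedule C activity — met.
(1): T AND F AND T → false.
(2) state-registered — not satisfied.
(a) in enterprise zone — satisfied.
(b) returns current — not satisfied.
(3): T AND F → false.
Overall = F OR F OR F = false.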